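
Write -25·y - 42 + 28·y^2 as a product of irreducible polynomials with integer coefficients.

Need a pair with product 28·(-42) = -1176 and sum -25: that's -49 and 24.
Split the middle term: 28·y^2 - 49·y + 24·y - 42 = 7·y·(4·y - 7) + 6·(4·y - 7).

(4·y - 7)·(7·y + 6)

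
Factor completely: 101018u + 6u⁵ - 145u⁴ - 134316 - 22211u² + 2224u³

Among the possible rational roots, u = 7 is a root, so (u - 7) is a factor; dividing leaves 6u⁴ - 103u³ + 1503u² - 11690u + 19188.
Continuing, u = 9 is a root, giving the factor (u - 9) and quotient 6u³ - 49u² + 1062u - 2132.
Next, u = 13/6 is a root, giving the factor (6u - 13) and quotient u² - 6u + 164.
The quadratic u² - 6u + 164 has discriminant -620 < 0 and is irreducible over ℤ.

(6u - 13)(u - 7)(u - 9)(u² - 6u + 164)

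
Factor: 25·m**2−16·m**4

Pull out the common factor m**2, leaving −16·m**2+25.
Recognize a difference of squares with the parts 5 and 4·m.

−m**2·(4·m+5)·(4·m−5)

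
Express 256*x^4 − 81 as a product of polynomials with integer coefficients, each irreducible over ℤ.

(4*x + 3)*(4*x − 3)*(16*x^2 + 9)

(4*x)⁴ − (3)⁴ = ((4*x)² − (3)²)((4*x)² + (3)²); the first factor splits again, the second (16*x^2 + 9) is irreducible.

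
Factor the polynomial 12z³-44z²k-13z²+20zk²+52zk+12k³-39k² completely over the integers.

Group: z(12z²-8zk-13z-4k²+13k) - 3k(12z²-8zk-13z-4k²+13k); both groups contain (12z²-8zk-13z-4k²+13k), so (z-3k) is a factor with cofactor 12z²-8zk-13z-4k²+13k.
The cofactor groups again: 12z²-8zk-13z-4k²+13k = 12z(z-k) + (4k-13)(z-k); both groups contain (z-k), giving (12z+4k-13)(z-k).

(z-3k)(z-k)(12z+4k-13)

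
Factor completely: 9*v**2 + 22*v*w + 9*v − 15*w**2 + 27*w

Group: 9*v*(v + 3*w) + (−5*w + 9)*(v + 3*w); both groups contain (v + 3*w).

(9*v − 5*w + 9)*(v + 3*w)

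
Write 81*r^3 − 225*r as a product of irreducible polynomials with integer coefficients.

9*r*(3*r + 5)*(3*r − 5)

Factor out 9*r, leaving 9*r^2 − 25, which is a difference of two squares.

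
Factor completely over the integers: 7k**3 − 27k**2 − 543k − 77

(7k + 1)(k + 7)(k − 11)

Testing divisors of the constant over divisors of the leading coefficient, k = −1/7 is a root, giving the factor (7k + 1) and quotient k**2 − 4k − 77.
The remaining quadratic factors as (k + 7)(k − 11).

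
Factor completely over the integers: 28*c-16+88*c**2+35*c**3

(5*c+4)*(7*c-2)*(c+2)

Among the possible rational roots, c = 2/7 is a root, so (7*c-2) is a factor; dividing leaves 5*c**2+14*c+8.
The remaining quadratic factors as (c+2)(5*c+4).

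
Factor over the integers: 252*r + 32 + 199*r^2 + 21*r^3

(3*r + 4)*(7*r + 1)*(r + 8)

Among the possible rational roots, r = -1/7 is a root, so (7*r + 1) is a factor; dividing leaves 3*r^2 + 28*r + 32.
The remaining quadratic factors as (r + 8)(3*r + 4).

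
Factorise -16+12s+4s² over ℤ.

4(s+4)(s-1)

Pull out the common factor 4, then factor the remaining trinomial.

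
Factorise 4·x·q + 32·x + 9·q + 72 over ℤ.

Group as (4·x·q + 32·x) + (9·q + 72) = 4·x·(q + 8) + 9·(q + 8).
Both groups share the factor (q + 8).

(4·x + 9)·(q + 8)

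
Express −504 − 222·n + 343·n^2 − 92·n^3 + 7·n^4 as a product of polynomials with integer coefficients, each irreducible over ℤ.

By the rational root theorem, n = −6/7 is a root, so (7·n + 6) is a factor; dividing leaves n^3 − 14·n^2 + 61·n − 84.
Then n = 3 is a root, so (n − 3) is a factor; dividing leaves n^2 − 11·n + 28.
The remaining quadratic factors as (n − 4)(n − 7).

(7·n + 6)·(n − 3)·(n − 4)·(n − 7)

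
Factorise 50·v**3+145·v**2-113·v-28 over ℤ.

Testing divisors of the constant over divisors of the leading coefficient, v = -1/5 is a root, giving the factor (5·v+1) and quotient 10·v**2+27·v-28.
The remaining quadratic factors as (2·v+7)(5·v-4).

(2·v+7)·(5·v+1)·(5·v-4)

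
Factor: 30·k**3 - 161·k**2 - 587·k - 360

(5·k + 9)·(6·k + 5)·(k - 8)

Among the possible rational roots, k = -9/5 is a root, giving the factor (5·k + 9) and quotient 6·k**2 - 43·k - 40.
The remaining quadratic factors as (k - 8)(6·k + 5).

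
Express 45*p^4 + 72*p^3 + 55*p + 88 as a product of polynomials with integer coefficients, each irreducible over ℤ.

Group as (45*p^4 + 55*p) + (72*p^3 + 88) = 5*p*(9*p^3 + 11) + 8*(9*p^3 + 11).
Both groups share the factor (9*p^3 + 11).

(5*p + 8)*(9*p^3 + 11)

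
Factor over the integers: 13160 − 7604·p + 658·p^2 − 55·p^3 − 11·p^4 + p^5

(p + 10)·(p − 14)·(p − 2)·(p^2 − 5·p + 47)

Among the possible rational roots, p = −10 is a root, giving the factor (p + 10) and quotient p^4 − 21·p^3 + 155·p^2 − 892·p + 1316.
Continuing, p = 14 is a root, so (p − 14) is a factor; dividing leaves p^3 − 7·p^2 + 57·p − 94.
Continuing, p = 2 is a root, so (p − 2) is a factor; dividing leaves p^2 − 5·p + 47.
The quadratic p^2 − 5·p + 47 has discriminant −163 < 0 and is irreducible over ℤ.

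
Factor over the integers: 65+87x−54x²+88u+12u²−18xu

−(6x−2u−13)(9x+6u+5)

Group: −9x(6x−2u−13) + (−6u−5)(6x−2u−13); both groups contain (6x−2u−13).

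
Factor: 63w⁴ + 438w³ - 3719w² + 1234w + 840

Trying the rational-root candidates, w = -12 is a root, giving the factor (w + 12) and quotient 63w³ - 318w² + 97w + 70.
Then w = 14/3 is a root, so (3w - 14) divides it; the quotient is 21w² - 8w - 5.
The remaining quadratic factors as (3w + 1)(7w - 5).

(3w + 1)(3w - 14)(7w - 5)(w + 12)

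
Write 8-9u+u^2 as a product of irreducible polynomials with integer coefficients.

Two integers with product 8 and sum -9 are -8 and -1.

(u-1)(u-8)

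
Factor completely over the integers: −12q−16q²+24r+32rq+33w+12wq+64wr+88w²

(11w+8r−4q)(8w+4q+3)

Group: 11w(8w+4q+3) + (8r−4q)(8w+4q+3); both groups contain (8w+4q+3).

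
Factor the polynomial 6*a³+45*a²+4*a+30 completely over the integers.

Group as (6*a³+4*a) + (45*a²+30) = 2*a*(3*a²+2) + 15*(3*a²+2).
Both groups share the factor (3*a²+2).

(2*a+15)*(3*a²+2)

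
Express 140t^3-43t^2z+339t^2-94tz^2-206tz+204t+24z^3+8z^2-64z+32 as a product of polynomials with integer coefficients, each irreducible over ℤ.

(4t-z+1)(5t+4z+8)(7t-6z+4)

Group: 5t(28t^2-31tz+23t+6z^2-10z+4) + (4z+8)(28t^2-31tz+23t+6z^2-10z+4); both groups contain (28t^2-31tz+23t+6z^2-10z+4), so (5t+4z+8) is a factor with cofactor 28t^2-31tz+23t+6z^2-10z+4.
The cofactor groups again: 28t^2-31tz+23t+6z^2-10z+4 = 7t(4t-z+1) + (-6z+4)(4t-z+1); both groups contain (4t-z+1), giving (7t-6z+4)(4t-z+1).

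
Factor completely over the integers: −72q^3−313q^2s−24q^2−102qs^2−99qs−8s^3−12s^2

−(8q+s)(9q+2s+3)(q+4s)

Group: q(−72q^2−25qs−24q−2s^2−3s) + 4s(−72q^2−25qs−24q−2s^2−3s); both groups contain (−72q^2−25qs−24q−2s^2−3s), so (q+4s) is a factor with cofactor −72q^2−25qs−24q−2s^2−3s.
The cofactor groups again: −72q^2−25qs−24q−2s^2−3s = −9q(8q+s) + (−2s−3)(8q+s); both groups contain (8q+s), giving −(9q+2s+3)(8q+s).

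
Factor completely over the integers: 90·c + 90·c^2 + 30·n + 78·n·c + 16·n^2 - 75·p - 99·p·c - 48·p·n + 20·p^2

(4·p - 8·n - 15·c - 15)·(5·p - 2·n - 6·c)

Group: 4·p·(5·p - 2·n - 6·c) + (-8·n - 15·c - 15)·(5·p - 2·n - 6·c); both groups contain (5·p - 2·n - 6·c).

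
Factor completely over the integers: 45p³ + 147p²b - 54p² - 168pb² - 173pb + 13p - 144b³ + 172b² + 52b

(3p - 4b - 1)(p + 4b)(15p + 9b - 13)

Group: 15p(3p² + 8pb - p - 16b² - 4b) + (9b - 13)(3p² + 8pb - p - 16b² - 4b); both groups contain (3p² + 8pb - p - 16b² - 4b), so (15p + 9b - 13) is a factor with cofactor 3p² + 8pb - p - 16b² - 4b.
The cofactor groups again: 3p² + 8pb - p - 16b² - 4b = 3p(p + 4b) + (-4b - 1)(p + 4b); both groups contain (p + 4b), giving (3p - 4b - 1)(p + 4b).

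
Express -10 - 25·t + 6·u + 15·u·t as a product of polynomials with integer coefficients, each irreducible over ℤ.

Group as (15·u·t + 6·u) + (-25·t - 10) = 3·u·(5·t + 2) - 5·(5·t + 2).
Both groups share the factor (5·t + 2).

(3·u - 5)·(5·t + 2)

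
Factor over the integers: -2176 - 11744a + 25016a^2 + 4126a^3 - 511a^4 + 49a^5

(7a + 1)(7a - 4)(a + 4)(a^2 - 14a + 136)

Among the possible rational roots, a = -1/7 is a root, giving the factor (7a + 1) and quotient 7a^4 - 74a^3 + 600a^2 + 3488a - 2176.
Then a = 4/7 is a root, so (7a - 4) is a factor; dividing leaves a^3 - 10a^2 + 80a + 544.
Continuing, a = -4 is a root, so (a + 4) divides it; the quotient is a^2 - 14a + 136.
The quadratic a^2 - 14a + 136 has discriminant -348 < 0 and is irreducible over ℤ.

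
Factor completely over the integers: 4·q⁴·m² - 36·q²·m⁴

4·m²·q²·(q - 3·m)·(q + 3·m)

Factor out 4·q²·m², leaving q² - 9·m², which is a difference of two squares.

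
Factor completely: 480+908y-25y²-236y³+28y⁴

Testing divisors of the constant over divisors of the leading coefficient, y = 5/2 is a root, so (2y-5) divides it; the quotient is 14y³-83y²-220y-96.
Next, y = -4/7 is a root, so (7y+4) is a factor; dividing leaves 2y²-13y-24.
The remaining quadratic factors as (2y+3)(y-8).

(2y+3)(2y-5)(7y+4)(y-8)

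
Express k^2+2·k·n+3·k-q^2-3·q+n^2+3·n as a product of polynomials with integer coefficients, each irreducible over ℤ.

(k+q+n+3)·(k-q+n)

Group: k·(k-q+n) + (q+n+3)·(k-q+n); both groups contain (k-q+n).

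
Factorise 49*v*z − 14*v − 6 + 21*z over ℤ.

(7*v + 3)*(7*z − 2)

Group as (49*v*z − 14*v) + (21*z − 6) = 7*v*(7*z − 2) + 3*(7*z − 2).
Both groups share the factor (7*z − 2).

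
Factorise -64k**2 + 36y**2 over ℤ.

Every term has a factor of 4. Then 9y**2 - 16k**2 = (3y)² − (4k)².

4(3y - 4k)(3y + 4k)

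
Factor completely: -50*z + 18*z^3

Pull out the common factor 2*z; 9*z^2 - 25 is a difference of squares.

2*z*(3*z + 5)*(3*z - 5)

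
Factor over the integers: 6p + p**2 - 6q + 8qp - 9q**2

Group: -q(9q + p + 6) + p(9q + p + 6); both groups contain (9q + p + 6).

-(q - p)(9q + p + 6)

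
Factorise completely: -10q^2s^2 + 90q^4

10q^2(3q + s)(3q - s)

Pull out the common factor 10q^2; 9q^2 - s^2 is a difference of squares.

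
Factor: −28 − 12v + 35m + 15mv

(3v + 7)(5m − 4)

Group as (15mv + 35m) + (−12v − 28) = 5m(3v + 7) − 4(3v + 7).
Both groups share the factor (3v + 7).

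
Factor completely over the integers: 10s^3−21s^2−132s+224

(2s+7)(5s−8)(s−4)

Testing divisors of the constant over divisors of the leading coefficient, s = 4 is a root, giving the factor (s−4) and quotient 10s^2+19s−56.
The remaining quadratic factors as (2s+7)(5s−8).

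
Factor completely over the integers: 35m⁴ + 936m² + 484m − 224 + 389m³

(5m + 7)(7m − 2)(m + 2)(m + 8)

Among the possible rational roots, m = −7/5 is a root, so (5m + 7) is a factor; dividing leaves 7m³ + 68m² + 92m − 32.
Then m = 2/7 is a root, giving the factor (7m − 2) and quotient m² + 10m + 16.
The remaining quadratic factors as (m + 2)(m + 8).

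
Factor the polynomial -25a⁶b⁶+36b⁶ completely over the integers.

-b⁶(5a³+6)(5a³-6)

Every term has a factor of b⁶; factoring it out leaves -25a⁶+36.
Recognize a difference of squares with the parts 6 and 5a³.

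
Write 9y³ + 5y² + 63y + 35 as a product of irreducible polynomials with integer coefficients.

(9y + 5)(y² + 7)

Group as (9y³ + 63y) + (5y² + 35) = 9y(y² + 7) + 5(y² + 7).
Both groups share the factor (y² + 7).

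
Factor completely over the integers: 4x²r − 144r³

4r(x − 6r)(x + 6r)

Pull out the common factor 4r; x² − 36r² is a difference of squares.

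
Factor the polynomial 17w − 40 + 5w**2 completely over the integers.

(5w − 8)(w + 5)

Need a pair with product 5·(−40) = −200 and sum 17: that's −8 and 25.
Split the middle term: 5w**2 − 8w + 25w − 40 = w(5w − 8) + 5(5w − 8).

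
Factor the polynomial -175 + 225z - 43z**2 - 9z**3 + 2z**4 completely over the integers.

Trying the rational-root candidates, z = 1 is a root, giving the factor (z - 1) and quotient 2z**3 - 7z**2 - 50z + 175.
Next, z = -5 is a root, so (z + 5) is a factor; dividing leaves 2z**2 - 17z + 35.
The remaining quadratic factors as (z - 5)(2z - 7).

(2z - 7)(z + 5)(z - 1)(z - 5)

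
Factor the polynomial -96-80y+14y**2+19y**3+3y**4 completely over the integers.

Among the possible rational roots, y = 2 is a root, so (y-2) is a factor; dividing leaves 3y**3+25y**2+64y+48.
Continuing, y = -4/3 is a root, so (3y+4) divides it; the quotient is y**2+7y+12.
The remaining quadratic factors as (y+3)(y+4).

(3y+4)(y+3)(y+4)(y-2)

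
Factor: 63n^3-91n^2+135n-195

(9n-13)(7n^2+15)

Group as (63n^3+135n) + (-91n^2-195) = 9n(7n^2+15) - 13(7n^2+15).
Both groups share the factor (7n^2+15).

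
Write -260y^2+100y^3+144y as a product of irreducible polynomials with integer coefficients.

4y(5y-4)(5y-9)

Pull out the common factor 4y, then factor the remaining trinomial.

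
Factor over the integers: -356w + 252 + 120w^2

4(5w - 9)(6w - 7)

Pull out the common factor 4, then factor the remaining trinomial.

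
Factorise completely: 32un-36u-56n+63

Group as (32un-36u) + (-56n+63) = 4u(8n-9) - 7(8n-9).
Both groups share the factor (8n-9).

(4u-7)(8n-9)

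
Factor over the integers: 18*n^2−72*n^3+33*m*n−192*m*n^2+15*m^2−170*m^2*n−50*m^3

Group: 10*m*(−5*m^2−11*m*n−6*n^2) + (12*n−3)*(−5*m^2−11*m*n−6*n^2); both groups contain (−5*m^2−11*m*n−6*n^2), so (10*m+12*n−3) is a factor with cofactor −5*m^2−11*m*n−6*n^2.
The cofactor groups again: −5*m^2−11*m*n−6*n^2 = −m*(5*m+6*n) − n*(5*m+6*n); both groups contain (5*m+6*n), giving −(m+n)*(5*m+6*n).

−(10*m+12*n−3)*(5*m+6*n)*(m+n)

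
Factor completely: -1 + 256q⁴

(4q + 1)(4q - 1)(16q² + 1)

Difference of squares twice: with A = 4q and B = 1, A⁴ − B⁴ = (A² − B²)(A² + B²), and A² − B² factors again.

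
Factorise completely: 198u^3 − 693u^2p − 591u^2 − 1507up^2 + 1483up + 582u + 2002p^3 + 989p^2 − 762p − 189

Group: 3u(66u^2 + 77up − 131u − 143p^2 − 40p + 63) + (−14p − 3)(66u^2 + 77up − 131u − 143p^2 − 40p + 63); both groups contain (66u^2 + 77up − 131u − 143p^2 − 40p + 63), so (3u − 14p − 3) is a factor with cofactor 66u^2 + 77up − 131u − 143p^2 − 40p + 63.
The cofactor groups again: 66u^2 + 77up − 131u − 143p^2 − 40p + 63 = 6u(11u − 11p − 9) + (13p − 7)(11u − 11p − 9); both groups contain (11u − 11p − 9), giving (6u + 13p − 7)(11u − 11p − 9).

(11u − 11p − 9)(3u − 14p − 3)(6u + 13p − 7)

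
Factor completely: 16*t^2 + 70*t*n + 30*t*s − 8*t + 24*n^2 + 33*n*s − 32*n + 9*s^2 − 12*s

Group: 8*t*(2*t + 8*n + 3*s) + (3*n + 3*s − 4)*(2*t + 8*n + 3*s); both groups contain (2*t + 8*n + 3*s).

(8*t + 3*n + 3*s − 4)*(2*t + 8*n + 3*s)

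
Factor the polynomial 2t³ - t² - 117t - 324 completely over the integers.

Among the possible rational roots, t = -4 is a root, so (t + 4) divides it; the quotient is 2t² - 9t - 81.
The remaining quadratic factors as (t - 9)(2t + 9).

(2t + 9)(t + 4)(t - 9)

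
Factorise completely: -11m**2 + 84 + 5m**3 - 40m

By the rational root theorem, m = 3 is a root, giving the factor (m - 3) and quotient 5m**2 + 4m - 28.
The remaining quadratic factors as (5m + 14)(m - 2).

(5m + 14)(m - 2)(m - 3)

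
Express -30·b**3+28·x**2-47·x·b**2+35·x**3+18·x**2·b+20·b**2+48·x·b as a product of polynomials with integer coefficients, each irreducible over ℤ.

(5·x-6·b+4)·(7·x+5·b)·(x+b)

Group: 5·x·(7·x**2+12·x·b+5·b**2) + (-6·b+4)·(7·x**2+12·x·b+5·b**2); both groups contain (7·x**2+12·x·b+5·b**2), so (5·x-6·b+4) is a factor with cofactor 7·x**2+12·x·b+5·b**2.
The cofactor groups again: 7·x**2+12·x·b+5·b**2 = 7·x·(x+b) + 5·b·(x+b); both groups contain (x+b), giving (7·x+5·b)·(x+b).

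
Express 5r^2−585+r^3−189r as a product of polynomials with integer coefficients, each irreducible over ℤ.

(r+15)(r+3)(r−13)

Testing divisors of the constant over divisors of the leading coefficient, r = −3 is a root, giving the factor (r+3) and quotient r^2+2r−195.
The remaining quadratic factors as (r−13)(r+15).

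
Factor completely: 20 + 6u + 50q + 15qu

(3u + 10)(5q + 2)

Group as (15qu + 50q) + (6u + 20) = 5q(3u + 10) + 2(3u + 10).
Both groups share the factor (3u + 10).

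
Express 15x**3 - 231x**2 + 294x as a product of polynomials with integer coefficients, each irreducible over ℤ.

3x(5x - 7)(x - 14)

Pull out the common factor 3x, then factor the remaining trinomial.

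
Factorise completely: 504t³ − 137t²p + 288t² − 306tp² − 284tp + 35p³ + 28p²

(8t − 7p)(9t − p)(7t + 5p + 4)

Group: 9t(56t² − 9tp + 32t − 35p² − 28p) − p(56t² − 9tp + 32t − 35p² − 28p); both groups contain (56t² − 9tp + 32t − 35p² − 28p), so (9t − p) is a factor with cofactor 56t² − 9tp + 32t − 35p² − 28p.
The cofactor groups again: 56t² − 9tp + 32t − 35p² − 28p = 7t(8t − 7p) + (5p + 4)(8t − 7p); both groups contain (8t − 7p), giving (7t + 5p + 4)(8t − 7p).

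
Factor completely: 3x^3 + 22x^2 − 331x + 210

Testing divisors of the constant over divisors of the leading coefficient, x = 2/3 is a root, so (3x − 2) divides it; the quotient is x^2 + 8x − 105.
The remaining quadratic factors as (x + 15)(x − 7).

(3x − 2)(x + 15)(x − 7)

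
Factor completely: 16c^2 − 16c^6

−16c^2(c + 1)(c − 1)(c^2 + 1)

Every term has a factor of 16c^2; factoring it out leaves −c^4 + 1.
Recognize a difference of squares with the parts 1 and c^2.
−c^2 + 1 is again a difference of squares: (−c + 1)(c + 1).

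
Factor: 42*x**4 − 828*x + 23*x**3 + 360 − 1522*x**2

(6*x + 5)*(7*x − 2)*(x + 6)*(x − 6)

Trying the rational-root candidates, x = −6 is a root, giving the factor (x + 6) and quotient 42*x**3 − 229*x**2 − 148*x + 60.
Continuing, x = 6 is a root, so (x − 6) divides it; the quotient is 42*x**2 + 23*x − 10.
The remaining quadratic factors as (7*x − 2)(6*x + 5).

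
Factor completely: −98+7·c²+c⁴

(c²+14)·(c²−7)

Substitute u = c² to get a quadratic in u, then factor.
c²−7 is irreducible over ℤ (7 is not a perfect square).
c²+14 is irreducible over ℤ (always positive, so no real roots).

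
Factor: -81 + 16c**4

(2c + 3)(2c - 3)(4c**2 + 9)

(2c)⁴ − (3)⁴ = ((2c)² − (3)²)((2c)² + (3)²); the first factor splits again, the second (4c**2 + 9) is irreducible.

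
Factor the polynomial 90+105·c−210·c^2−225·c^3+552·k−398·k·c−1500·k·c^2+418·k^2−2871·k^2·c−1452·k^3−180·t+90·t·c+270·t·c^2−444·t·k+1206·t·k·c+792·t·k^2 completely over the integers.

Group: 12·k·(66·t·k+18·t·c+18·t−121·k^2−88·k·c−66·k−15·c^2−24·c−9) + (15·c−10)·(66·t·k+18·t·c+18·t−121·k^2−88·k·c−66·k−15·c^2−24·c−9); both groups contain (66·t·k+18·t·c+18·t−121·k^2−88·k·c−66·k−15·c^2−24·c−9), so (12·k+15·c−10) is a factor with cofactor 66·t·k+18·t·c+18·t−121·k^2−88·k·c−66·k−15·c^2−24·c−9.
The cofactor groups again: 66·t·k+18·t·c+18·t−121·k^2−88·k·c−66·k−15·c^2−24·c−9 = 11·k·(6·t−11·k−5·c−3) + (3·c+3)·(6·t−11·k−5·c−3); both groups contain (6·t−11·k−5·c−3), giving (11·k+3·c+3)·(6·t−11·k−5·c−3).

(6·t−11·k−5·c−3)·(12·k+15·c−10)·(11·k+3·c+3)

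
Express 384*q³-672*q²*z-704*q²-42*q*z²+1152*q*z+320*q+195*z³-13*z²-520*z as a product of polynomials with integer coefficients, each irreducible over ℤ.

Group: 6*q*(64*q²-144*q*z-64*q+65*z²+104*z) + (3*z-5)*(64*q²-144*q*z-64*q+65*z²+104*z); both groups contain (64*q²-144*q*z-64*q+65*z²+104*z), so (6*q+3*z-5) is a factor with cofactor 64*q²-144*q*z-64*q+65*z²+104*z.
The cofactor groups again: 64*q²-144*q*z-64*q+65*z²+104*z = 8*q*(8*q-13*z) + (-5*z-8)*(8*q-13*z); both groups contain (8*q-13*z), giving (8*q-5*z-8)*(8*q-13*z).

(6*q+3*z-5)*(8*q-13*z)*(8*q-5*z-8)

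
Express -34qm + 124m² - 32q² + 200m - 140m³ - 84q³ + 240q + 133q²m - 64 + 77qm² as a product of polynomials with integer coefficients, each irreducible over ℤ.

-(3q - 4m - 4)(4q - 5m + 8)(7q + 7m - 2)

Group: 7q(-12q² + 31qm - 8q - 20m² + 12m + 32) + (7m - 2)(-12q² + 31qm - 8q - 20m² + 12m + 32); both groups contain (-12q² + 31qm - 8q - 20m² + 12m + 32), so (7q + 7m - 2) is a factor with cofactor -12q² + 31qm - 8q - 20m² + 12m + 32.
The cofactor groups again: -12q² + 31qm - 8q - 20m² + 12m + 32 = -4q(3q - 4m - 4) + (5m - 8)(3q - 4m - 4); both groups contain (3q - 4m - 4), giving -(4q - 5m + 8)(3q - 4m - 4).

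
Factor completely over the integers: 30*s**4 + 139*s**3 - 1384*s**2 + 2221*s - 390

(5*s - 1)*(6*s - 13)*(s + 10)*(s - 3)

Testing divisors of the constant over divisors of the leading coefficient, s = 13/6 is a root, giving the factor (6*s - 13) and quotient 5*s**3 + 34*s**2 - 157*s + 30.
Next, s = 3 is a root, so (s - 3) is a factor; dividing leaves 5*s**2 + 49*s - 10.
The remaining quadratic factors as (5*s - 1)(s + 10).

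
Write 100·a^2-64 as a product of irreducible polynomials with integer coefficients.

Factor out 4, leaving 25·a^2-16, which is a difference of two squares.

4·(5·a+4)·(5·a-4)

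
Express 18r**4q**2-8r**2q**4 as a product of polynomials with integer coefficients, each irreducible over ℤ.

2q**2r**2(3r-2q)(3r+2q)

Factor out 2r**2q**2, leaving 9r**2-4q**2, which is a difference of two squares.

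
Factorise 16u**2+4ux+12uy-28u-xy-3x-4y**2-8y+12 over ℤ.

(4u+x+4y-4)(4u-y-3)

Group: 4u(4u-y-3) + (x+4y-4)(4u-y-3); both groups contain (4u-y-3).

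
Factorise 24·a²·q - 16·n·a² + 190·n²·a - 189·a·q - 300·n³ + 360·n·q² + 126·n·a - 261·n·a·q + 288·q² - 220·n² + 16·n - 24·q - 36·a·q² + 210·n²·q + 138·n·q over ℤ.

Group: 2·n·(-150·n² + 95·n·a - 120·n·q - 110·n - 8·a² + 12·a·q + 63·a - 96·q + 8) - 3·q·(-150·n² + 95·n·a - 120·n·q - 110·n - 8·a² + 12·a·q + 63·a - 96·q + 8); both groups contain (-150·n² + 95·n·a - 120·n·q - 110·n - 8·a² + 12·a·q + 63·a - 96·q + 8), so (2·n - 3·q) is a factor with cofactor -150·n² + 95·n·a - 120·n·q - 110·n - 8·a² + 12·a·q + 63·a - 96·q + 8.
The cofactor groups again: -150·n² + 95·n·a - 120·n·q - 110·n - 8·a² + 12·a·q + 63·a - 96·q + 8 = -15·n·(10·n - a + 8) + (8·a - 12·q + 1)·(10·n - a + 8); both groups contain (10·n - a + 8), giving -(15·n - 8·a + 12·q - 1)·(10·n - a + 8).

-(15·n - 8·a + 12·q - 1)·(10·n - a + 8)·(2·n - 3·q)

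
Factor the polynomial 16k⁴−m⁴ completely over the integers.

Write as (4k²)² − (m²)², then factor 4k²−m² once more.

(2k+m)(2k−m)(4k²+m²)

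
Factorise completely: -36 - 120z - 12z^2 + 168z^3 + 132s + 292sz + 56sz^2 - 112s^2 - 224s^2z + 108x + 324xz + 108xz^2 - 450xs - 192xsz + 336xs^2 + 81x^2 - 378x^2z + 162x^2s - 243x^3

-(9x - 14s + 14z + 6)(3x - 2z - 1)(9x + 8s + 6z - 6)

Group: 9x(-27x^2 + 42xs - 24xz - 9x - 28sz - 14s + 28z^2 + 26z + 6) + (8s + 6z - 6)(-27x^2 + 42xs - 24xz - 9x - 28sz - 14s + 28z^2 + 26z + 6); both groups contain (-27x^2 + 42xs - 24xz - 9x - 28sz - 14s + 28z^2 + 26z + 6), so (9x + 8s + 6z - 6) is a factor with cofactor -27x^2 + 42xs - 24xz - 9x - 28sz - 14s + 28z^2 + 26z + 6.
The cofactor groups again: -27x^2 + 42xs - 24xz - 9x - 28sz - 14s + 28z^2 + 26z + 6 = -9x(3x - 2z - 1) + (14s - 14z - 6)(3x - 2z - 1); both groups contain (3x - 2z - 1), giving -(9x - 14s + 14z + 6)(3x - 2z - 1).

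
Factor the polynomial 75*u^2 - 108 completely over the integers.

Pull out the common factor 3; 25*u^2 - 36 is a difference of squares.

3*(5*u + 6)*(5*u - 6)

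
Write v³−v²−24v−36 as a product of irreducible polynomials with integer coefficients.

(v+2)(v+3)(v−6)

Testing divisors of the constant over divisors of the leading coefficient, v = −2 is a root, giving the factor (v+2) and quotient v²−3v−18.
The remaining quadratic factors as (v+3)(v−6).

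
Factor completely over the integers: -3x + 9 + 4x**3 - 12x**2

(x - 3)(4x**2 - 3)

Group as (4x**3 - 3x) + (-12x**2 + 9) = x(4x**2 - 3) - 3(4x**2 - 3).
Both groups share the factor (4x**2 - 3).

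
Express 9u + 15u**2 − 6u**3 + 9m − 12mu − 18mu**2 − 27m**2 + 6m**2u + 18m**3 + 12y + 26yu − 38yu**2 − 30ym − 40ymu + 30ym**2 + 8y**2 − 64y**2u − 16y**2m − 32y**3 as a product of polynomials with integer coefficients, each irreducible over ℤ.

Group: 4y(−8y**2 + 2ym − 10yu + 2y + 6m**2 − 4mu − 9m − 2u**2 + 5u + 3) + (3m + 3u)(−8y**2 + 2ym − 10yu + 2y + 6m**2 − 4mu − 9m − 2u**2 + 5u + 3); both groups contain (−8y**2 + 2ym − 10yu + 2y + 6m**2 − 4mu − 9m − 2u**2 + 5u + 3), so (4y + 3m + 3u) is a factor with cofactor −8y**2 + 2ym − 10yu + 2y + 6m**2 − 4mu − 9m − 2u**2 + 5u + 3.
The cofactor groups again: −8y**2 + 2ym − 10yu + 2y + 6m**2 − 4mu − 9m − 2u**2 + 5u + 3 = −2y(4y + 3m + u − 3) + (2m − 2u − 1)(4y + 3m + u − 3); both groups contain (4y + 3m + u − 3), giving −(2y − 2m + 2u + 1)(4y + 3m + u − 3).

−(2y − 2m + 2u + 1)(4y + 3m + 3u)(4y + 3m + u − 3)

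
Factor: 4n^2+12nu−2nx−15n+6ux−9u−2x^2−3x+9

(4n+2x−3)(n+3u−x−3)

Group: n(4n+2x−3) + (3u−x−3)(4n+2x−3); both groups contain (4n+2x−3).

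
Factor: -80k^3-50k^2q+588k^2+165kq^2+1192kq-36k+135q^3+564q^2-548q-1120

Group: 2k(-40k^2-85kq+14k-45q^2+22q+80) + (-3q-14)(-40k^2-85kq+14k-45q^2+22q+80); both groups contain (-40k^2-85kq+14k-45q^2+22q+80), so (2k-3q-14) is a factor with cofactor -40k^2-85kq+14k-45q^2+22q+80.
The cofactor groups again: -40k^2-85kq+14k-45q^2+22q+80 = -5k(8k+9q+10) + (-5q+8)(8k+9q+10); both groups contain (8k+9q+10), giving -(5k+5q-8)(8k+9q+10).

-(2k-3q-14)(5k+5q-8)(8k+9q+10)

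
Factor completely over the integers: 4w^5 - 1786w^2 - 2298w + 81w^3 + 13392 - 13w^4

(4w - 9)(w + 3)(w - 8)(w^2 + 4w + 62)

Among the possible rational roots, w = 8 is a root, so (w - 8) divides it; the quotient is 4w^4 + 19w^3 + 233w^2 + 78w - 1674.
Then w = -3 is a root, so (w + 3) is a factor; dividing leaves 4w^3 + 7w^2 + 212w - 558.
Continuing, w = 9/4 is a root, giving the factor (4w - 9) and quotient w^2 + 4w + 62.
The quadratic w^2 + 4w + 62 has discriminant -232 < 0 and is irreducible over ℤ.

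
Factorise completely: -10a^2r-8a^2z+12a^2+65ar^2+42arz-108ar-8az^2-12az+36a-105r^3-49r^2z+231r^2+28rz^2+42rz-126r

-(2a-7r)(5r+4z-6)(a-3r+z+3)

Group: a(-10ar-8az+12a+35r^2+28rz-42r) + (-3r+z+3)(-10ar-8az+12a+35r^2+28rz-42r); both groups contain (-10ar-8az+12a+35r^2+28rz-42r), so (a-3r+z+3) is a factor with cofactor -10ar-8az+12a+35r^2+28rz-42r.
The cofactor groups again: -10ar-8az+12a+35r^2+28rz-42r = -2a(5r+4z-6) + 7r(5r+4z-6); both groups contain (5r+4z-6), giving -(2a-7r)(5r+4z-6).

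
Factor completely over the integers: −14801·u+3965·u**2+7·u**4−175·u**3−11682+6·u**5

Trying the rational-root candidates, u = −2/3 is a root, so (3·u+2) is a factor; dividing leaves 2·u**4+u**3−59·u**2+1361·u−5841.
Continuing, u = −11 is a root, giving the factor (u+11) and quotient 2·u**3−21·u**2+172·u−531.
Next, u = 9/2 is a root, so (2·u−9) divides it; the quotient is u**2−6·u+59.
The quadratic u**2−6·u+59 has discriminant −200 < 0 and is irreducible over ℤ.

(2·u−9)·(3·u+2)·(u+11)·(u**2−6·u+59)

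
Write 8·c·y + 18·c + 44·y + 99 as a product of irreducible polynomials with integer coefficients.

Group as (8·c·y + 18·c) + (44·y + 99) = 2·c·(4·y + 9) + 11·(4·y + 9).
Both groups share the factor (4·y + 9).

(2·c + 11)·(4·y + 9)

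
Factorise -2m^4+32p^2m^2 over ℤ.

Every term has a factor of 2m^2. Then 16p^2-m^2 = (4p)² − (m)².

2m^2(4p-m)(4p+m)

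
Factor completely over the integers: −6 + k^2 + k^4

Substitute u = k^2 to get a quadratic in u, then factor.
k^2 + 3 is irreducible over ℤ (always positive, so no real roots).
k^2 − 2 is irreducible over ℤ (2 is not a perfect square).

(k^2 + 3)(k^2 − 2)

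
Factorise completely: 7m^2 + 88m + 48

Need a pair with product 7·48 = 336 and sum 88: that's 84 and 4.
Split the middle term: 7m^2 + 84m + 4m + 48 = 7m(m + 12) + 4(m + 12).

(7m + 4)(m + 12)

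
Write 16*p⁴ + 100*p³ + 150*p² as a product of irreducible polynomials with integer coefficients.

2*p²*(2*p + 5)*(4*p + 15)

Pull out the common factor 2*p², then factor the remaining trinomial.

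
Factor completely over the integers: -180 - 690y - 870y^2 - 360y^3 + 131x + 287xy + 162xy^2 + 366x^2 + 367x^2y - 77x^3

-(11x + 12y + 9)(7x - 6y - 4)(x - 5y - 5)

Group: 11x(-7x^2 + 41xy + 39x - 30y^2 - 50y - 20) + (12y + 9)(-7x^2 + 41xy + 39x - 30y^2 - 50y - 20); both groups contain (-7x^2 + 41xy + 39x - 30y^2 - 50y - 20), so (11x + 12y + 9) is a factor with cofactor -7x^2 + 41xy + 39x - 30y^2 - 50y - 20.
The cofactor groups again: -7x^2 + 41xy + 39x - 30y^2 - 50y - 20 = -7x(x - 5y - 5) + (6y + 4)(x - 5y - 5); both groups contain (x - 5y - 5), giving -(7x - 6y - 4)(x - 5y - 5).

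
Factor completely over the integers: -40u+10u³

10u(u+2)(u-2)

Pull out the common factor 10u; u²-4 is a difference of squares.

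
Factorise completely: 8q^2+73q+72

Need a pair with product 8·72 = 576 and sum 73: that's 64 and 9.
Split the middle term: 8q^2+64q + 9q+72 = 8q(q+8) + 9(q+8).

(8q+9)(q+8)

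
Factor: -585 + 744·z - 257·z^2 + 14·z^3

(2·z - 3)·(7·z - 13)·(z - 15)

By the rational root theorem, z = 13/7 is a root, giving the factor (7·z - 13) and quotient 2·z^2 - 33·z + 45.
The remaining quadratic factors as (2·z - 3)(z - 15).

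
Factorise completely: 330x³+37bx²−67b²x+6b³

(6b+11x)(b−10x)(b−3x)

Group: b(6b²−7bx−33x²) − 10x(6b²−7bx−33x²); both groups contain (6b²−7bx−33x²), so (b−10x) is a factor with cofactor 6b²−7bx−33x².
The cofactor groups again: 6b²−7bx−33x² = 6b(b−3x) + 11x(b−3x); both groups contain (b−3x), giving (6b+11x)(b−3x).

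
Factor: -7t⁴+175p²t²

Pull out the common factor 7t²; 25p²-t² is a difference of squares.

7t²(5p+t)(5p-t)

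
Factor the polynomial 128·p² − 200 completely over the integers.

8·(4·p + 5)·(4·p − 5)

Every term has a factor of 8. Then 16·p² − 25 = (4·p)² − (5)².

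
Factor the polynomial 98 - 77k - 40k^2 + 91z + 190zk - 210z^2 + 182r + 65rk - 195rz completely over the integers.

-(15z - 5k - 14)(13r + 14z - 8k + 7)

Group: -15z(13r + 14z - 8k + 7) + (5k + 14)(13r + 14z - 8k + 7); both groups contain (13r + 14z - 8k + 7).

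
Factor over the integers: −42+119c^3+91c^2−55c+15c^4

Trying the rational-root candidates, c = −1 is a root, giving the factor (c+1) and quotient 15c^3+104c^2−13c−42.
Then c = −3/5 is a root, so (5c+3) divides it; the quotient is 3c^2+19c−14.
The remaining quadratic factors as (c+7)(3c−2).

(3c−2)(5c+3)(c+1)(c+7)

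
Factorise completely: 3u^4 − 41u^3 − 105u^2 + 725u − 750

(3u − 5)(u + 5)(u − 15)(u − 2)

Testing divisors of the constant over divisors of the leading coefficient, u = 5/3 is a root, giving the factor (3u − 5) and quotient u^3 − 12u^2 − 55u + 150.
Continuing, u = −5 is a root, giving the factor (u + 5) and quotient u^2 − 17u + 30.
The remaining quadratic factors as (u − 15)(u − 2).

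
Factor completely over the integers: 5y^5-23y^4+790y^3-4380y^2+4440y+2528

(5y+2)(y-2)(y-4)(y^2+y+158)

Trying the rational-root candidates, y = 2 is a root, so (y-2) is a factor; dividing leaves 5y^4-13y^3+764y^2-2852y-1264.
Continuing, y = 4 is a root, so (y-4) divides it; the quotient is 5y^3+7y^2+792y+316.
Next, y = -2/5 is a root, so (5y+2) is a factor; dividing leaves y^2+y+158.
The quadratic y^2+y+158 has discriminant -631 < 0 and is irreducible over ℤ.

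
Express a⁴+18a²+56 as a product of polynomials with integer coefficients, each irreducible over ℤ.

Substitute u = a² to get a quadratic in u, then factor.
a²+4 is irreducible over ℤ (sum of squares).
a²+14 is irreducible over ℤ (always positive, so no real roots).

(a²+14)(a²+4)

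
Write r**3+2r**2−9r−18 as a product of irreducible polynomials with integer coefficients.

Among the possible rational roots, r = −3 is a root, giving the factor (r+3) and quotient r**2−r−6.
The remaining quadratic factors as (r+2)(r−3).

(r+2)(r+3)(r−3)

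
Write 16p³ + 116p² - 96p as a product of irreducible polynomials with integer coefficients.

4p(4p - 3)(p + 8)

Pull out the common factor 4p, then factor the remaining trinomial.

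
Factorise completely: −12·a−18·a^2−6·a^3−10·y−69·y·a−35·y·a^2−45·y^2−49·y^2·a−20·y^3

Group: y·(−20·y^2−29·y·a−5·y−6·a^2−6·a) + (a+2)·(−20·y^2−29·y·a−5·y−6·a^2−6·a); both groups contain (−20·y^2−29·y·a−5·y−6·a^2−6·a), so (y+a+2) is a factor with cofactor −20·y^2−29·y·a−5·y−6·a^2−6·a.
The cofactor groups again: −20·y^2−29·y·a−5·y−6·a^2−6·a = −4·y·(5·y+6·a) + (−a−1)·(5·y+6·a); both groups contain (5·y+6·a), giving −(4·y+a+1)·(5·y+6·a).

−(5·y+6·a)·(4·y+a+1)·(y+a+2)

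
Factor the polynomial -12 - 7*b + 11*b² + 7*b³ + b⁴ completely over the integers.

Among the possible rational roots, b = -4 is a root, so (b + 4) divides it; the quotient is b³ + 3*b² - b - 3.
Then b = -1 is a root, giving the factor (b + 1) and quotient b² + 2*b - 3.
The remaining quadratic factors as (b + 3)(b - 1).

(b + 1)*(b + 3)*(b + 4)*(b - 1)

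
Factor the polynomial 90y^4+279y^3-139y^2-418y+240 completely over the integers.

(3y-2)(5y+8)(6y-5)(y+3)

Trying the rational-root candidates, y = -3 is a root, so (y+3) divides it; the quotient is 90y^3+9y^2-166y+80.
Next, y = -8/5 is a root, so (5y+8) is a factor; dividing leaves 18y^2-27y+10.
The remaining quadratic factors as (3y-2)(6y-5).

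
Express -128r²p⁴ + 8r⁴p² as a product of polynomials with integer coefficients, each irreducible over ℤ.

8p²r²(r - 4p)(r + 4p)

Factor out 8r²p², leaving r² - 16p², which is a difference of two squares.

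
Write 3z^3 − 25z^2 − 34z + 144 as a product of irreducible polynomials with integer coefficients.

(3z + 8)(z − 2)(z − 9)

Testing divisors of the constant over divisors of the leading coefficient, z = 9 is a root, giving the factor (z − 9) and quotient 3z^2 + 2z − 16.
The remaining quadratic factors as (z − 2)(3z + 8).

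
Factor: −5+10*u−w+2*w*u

(2*u−1)*(w+5)

Group as (2*w*u−w) + (10*u−5) = w*(2*u−1) + 5*(2*u−1).
Both groups share the factor (2*u−1).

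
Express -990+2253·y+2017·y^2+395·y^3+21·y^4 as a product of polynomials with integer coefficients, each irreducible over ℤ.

Trying the rational-root candidates, y = -11 is a root, so (y+11) is a factor; dividing leaves 21·y^3+164·y^2+213·y-90.
Next, y = -6 is a root, so (y+6) divides it; the quotient is 21·y^2+38·y-15.
The remaining quadratic factors as (3·y-1)(7·y+15).

(3·y-1)·(7·y+15)·(y+11)·(y+6)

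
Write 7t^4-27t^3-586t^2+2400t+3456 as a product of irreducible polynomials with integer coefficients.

(7t+8)(t+9)(t-6)(t-8)

By the rational root theorem, t = 8 is a root, so (t-8) is a factor; dividing leaves 7t^3+29t^2-354t-432.
Continuing, t = -8/7 is a root, giving the factor (7t+8) and quotient t^2+3t-54.
The remaining quadratic factors as (t+9)(t-6).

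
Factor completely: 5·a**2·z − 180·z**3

Pull out the common factor 5·z; a**2 − 36·z**2 is a difference of squares.

5·z·(a + 6·z)·(a − 6·z)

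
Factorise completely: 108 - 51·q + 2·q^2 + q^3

(q + 9)·(q - 3)·(q - 4)

By the rational root theorem, q = -9 is a root, so (q + 9) divides it; the quotient is q^2 - 7·q + 12.
The remaining quadratic factors as (q - 4)(q - 3).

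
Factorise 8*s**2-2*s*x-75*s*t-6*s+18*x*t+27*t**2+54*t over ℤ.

(8*s-2*x-3*t-6)*(s-9*t)

Group: s*(8*s-2*x-3*t-6) - 9*t*(8*s-2*x-3*t-6); both groups contain (8*s-2*x-3*t-6).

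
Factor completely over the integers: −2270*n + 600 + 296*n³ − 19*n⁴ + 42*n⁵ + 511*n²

Among the possible rational roots, n = 5/3 is a root, so (3*n − 5) is a factor; dividing leaves 14*n⁴ + 17*n³ + 127*n² + 382*n − 120.
Continuing, n = 2/7 is a root, giving the factor (7*n − 2) and quotient 2*n³ + 3*n² + 19*n + 60.
Continuing, n = −5/2 is a root, giving the factor (2*n + 5) and quotient n² − n + 12.
The quadratic n² − n + 12 has discriminant −47 < 0 and is irreducible over ℤ.

(2*n + 5)*(3*n − 5)*(7*n − 2)*(n² − n + 12)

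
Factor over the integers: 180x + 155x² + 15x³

Pull out the common factor 5x, then factor the remaining trinomial.

5x(3x + 4)(x + 9)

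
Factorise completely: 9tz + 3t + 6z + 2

(3t + 2)(3z + 1)

Group as (9tz + 3t) + (6z + 2) = 3t(3z + 1) + 2(3z + 1).
Both groups share the factor (3z + 1).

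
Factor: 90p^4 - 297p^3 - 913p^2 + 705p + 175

Among the possible rational roots, p = 5/6 is a root, giving the factor (6p - 5) and quotient 15p^3 - 37p^2 - 183p - 35.
Next, p = 5 is a root, so (p - 5) divides it; the quotient is 15p^2 + 38p + 7.
The remaining quadratic factors as (5p + 1)(3p + 7).

(3p + 7)(5p + 1)(6p - 5)(p - 5)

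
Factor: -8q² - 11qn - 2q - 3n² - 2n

-(8q + 3n + 2)(q + n)

Group: -8q(q + n) + (-3n - 2)(q + n); both groups contain (q + n).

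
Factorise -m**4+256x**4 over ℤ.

(4x-m)(4x+m)(16x**2+m**2)

Write as (16x**2)² − (m**2)², then factor 16x**2-m**2 once more.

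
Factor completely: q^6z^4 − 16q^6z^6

Pull out the common factor q^6z^4, leaving −16z^2 + 1.
Recognize a difference of squares with the parts 1 and 4z.

−q^6z^4(4z + 1)(4z − 1)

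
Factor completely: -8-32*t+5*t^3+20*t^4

(4*t+1)*(5*t^3-8)

Group as (20*t^4-32*t) + (5*t^3-8) = 4*t*(5*t^3-8) + (5*t^3-8).
Both groups share the factor (5*t^3-8).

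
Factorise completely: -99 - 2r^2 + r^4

(r^2 + 9)(r^2 - 11)

Substitute u = r^2 to get a quadratic in u, then factor.
r^2 - 11 is irreducible over ℤ (11 is not a perfect square).
r^2 + 9 is irreducible over ℤ (sum of squares).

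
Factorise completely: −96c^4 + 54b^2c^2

6c^2(3b + 4c)(3b − 4c)

Factor out 6c^2, leaving 9b^2 − 16c^2, which is a difference of two squares.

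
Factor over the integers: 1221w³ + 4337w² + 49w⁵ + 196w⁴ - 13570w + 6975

(7w - 5)(7w - 9)(w + 5)(w² + w + 31)

Testing divisors of the constant over divisors of the leading coefficient, w = -5 is a root, so (w + 5) divides it; the quotient is 49w⁴ - 49w³ + 1466w² - 2993w + 1395.
Then w = 9/7 is a root, so (7w - 9) divides it; the quotient is 7w³ + 2w² + 212w - 155.
Then w = 5/7 is a root, giving the factor (7w - 5) and quotient w² + w + 31.
The quadratic w² + w + 31 has discriminant -123 < 0 and is irreducible over ℤ.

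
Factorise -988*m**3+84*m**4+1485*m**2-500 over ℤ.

Among the possible rational roots, m = -1/2 is a root, so (2*m+1) is a factor; dividing leaves 42*m**3-515*m**2+1000*m-500.
Next, m = 10 is a root, so (m-10) is a factor; dividing leaves 42*m**2-95*m+50.
The remaining quadratic factors as (6*m-5)(7*m-10).

(2*m+1)*(6*m-5)*(7*m-10)*(m-10)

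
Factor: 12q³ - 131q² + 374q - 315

(3q - 5)(4q - 9)(q - 7)

Trying the rational-root candidates, q = 5/3 is a root, giving the factor (3q - 5) and quotient 4q² - 37q + 63.
The remaining quadratic factors as (q - 7)(4q - 9).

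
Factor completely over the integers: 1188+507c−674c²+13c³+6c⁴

(6c−11)(c+1)(c+12)(c−9)

Among the possible rational roots, c = −1 is a root, so (c+1) divides it; the quotient is 6c³+7c²−681c+1188.
Then c = 11/6 is a root, giving the factor (6c−11) and quotient c²+3c−108.
The remaining quadratic factors as (c−9)(c+12).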